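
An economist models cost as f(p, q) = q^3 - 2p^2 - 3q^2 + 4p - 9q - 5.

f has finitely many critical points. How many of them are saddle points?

f separates as a function of p plus a function of q, so ∇f=0 decouples.
∂f/∂p = -4(p - 1) = 0 at p ∈ {1}; ∂f/∂q = 3(q - 3)(q + 1) = 0 at q ∈ {-1, 3}.
The Hessian is diagonal: diag(f_pp, f_qq). Second derivatives: f_pp(1)=-4; f_qq(-1)=-12, f_qq(3)=12.
Saddle points occur where the two diagonal entries have opposite signs: (1, 3). Count: 1.

1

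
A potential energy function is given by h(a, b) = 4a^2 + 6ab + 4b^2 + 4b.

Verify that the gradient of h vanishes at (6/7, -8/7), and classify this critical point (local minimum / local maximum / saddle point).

local minimum

∇h = (8a + 6b, 6a + 8b + 4); substituting (6/7, -8/7) gives ∇h = (0, 0), so (6/7, -8/7) is indeed a critical point.
The Hessian of h is constant: H = [[8, 6], [6, 8]].
det(H) = 8·8 − 6² = 28.
det(H) > 0 and tr(H) = 16 > 0, so H is positive definite and the point is a local minimum.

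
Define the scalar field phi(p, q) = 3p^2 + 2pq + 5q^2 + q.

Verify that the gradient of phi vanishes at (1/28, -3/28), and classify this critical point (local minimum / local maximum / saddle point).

∇phi = (6p + 2q, 2p + 10q + 1); substituting (1/28, -3/28) gives ∇phi = (0, 0), so (1/28, -3/28) is indeed a critical point.
The Hessian of phi is constant: H = [[6, 2], [2, 10]].
det(H) = 6·10 − 2² = 56.
det(H) > 0 and tr(H) = 16 > 0, so H is positive definite and the point is a local minimum.

local minimum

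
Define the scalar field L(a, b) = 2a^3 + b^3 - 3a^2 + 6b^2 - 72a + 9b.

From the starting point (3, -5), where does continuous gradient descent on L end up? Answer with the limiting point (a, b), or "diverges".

L is separable, so gradient descent decouples: a follows -∂L/∂a, b follows -∂L/∂b.
∂L/∂a = 6(a - 4)(a + 3); at a=3 this is -36, so a increases.
∂L/∂b = 3(b + 1)(b + 3); at b=-5 this is 24, so b decreases.
The b-coordinate has no critical point in that direction and runs off to infinity.

diverges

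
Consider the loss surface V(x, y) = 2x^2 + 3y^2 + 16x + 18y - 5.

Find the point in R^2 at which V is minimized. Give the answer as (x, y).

V(x,y) separates as P(x) + Q(y) − 5, so its minimum is min P + min Q − 5.
P'(x) = 4x + 16 vanishes at x ∈ {-4}; Q'(y) = 6y + 18 vanishes at y ∈ {-3}.
Local minima of P (where P''>0): P(-4)=-32. Local minima of Q: Q(-3)=-27.
So the global minimum of V is P(-4) + Q(-3) − 5 = -32 − 27 − 5 = -64, attained at (-4, -3).

(-4, -3)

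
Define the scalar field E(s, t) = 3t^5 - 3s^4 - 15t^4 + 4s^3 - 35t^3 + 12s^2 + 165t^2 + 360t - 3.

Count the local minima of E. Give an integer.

2

E separates as a function of s plus a function of t, so ∇E=0 decouples.
∂E/∂s = -12s(s - 2)(s + 1) = 0 at s ∈ {-1, 0, 2}; ∂E/∂t = 15(t - 4)(t - 3)(t + 1)(t + 2) = 0 at t ∈ {-2, -1, 3, 4}.
The Hessian is diagonal: diag(E_ss, E_tt). Second derivatives: E_ss(-1)=-36, E_ss(0)=24, E_ss(2)=-72; E_tt(-2)=-450, E_tt(-1)=300, E_tt(3)=-300, E_tt(4)=450.
Local minima occur where both diagonal entries positive: (0, -1), (0, 4). Count: 2.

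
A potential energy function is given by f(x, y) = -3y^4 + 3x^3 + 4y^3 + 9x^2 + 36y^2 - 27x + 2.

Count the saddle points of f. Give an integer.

3

f separates as a function of x plus a function of y, so ∇f=0 decouples.
∂f/∂x = 9(x - 1)(x + 3) = 0 at x ∈ {-3, 1}; ∂f/∂y = -12y(y - 3)(y + 2) = 0 at y ∈ {-2, 0, 3}.
The Hessian is diagonal: diag(f_xx, f_yy). Second derivatives: f_xx(-3)=-36, f_xx(1)=36; f_yy(-2)=-120, f_yy(0)=72, f_yy(3)=-180.
Saddle points occur where the two diagonal entries have opposite signs: (-3, 0), (1, -2), (1, 3). Count: 3.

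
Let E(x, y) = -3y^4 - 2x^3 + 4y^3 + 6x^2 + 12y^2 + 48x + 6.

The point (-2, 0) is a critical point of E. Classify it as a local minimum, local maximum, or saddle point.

The mixed partial ∂²E/∂x∂y is 0, so the Hessian at any point is diag(E_xx, E_yy) = diag(12(-x + 1), 12(-3y^2 + 2y + 2)).
At (-2, 0): H = diag(36, 24).
Both eigenvalues are positive, so H is positive definite: a local minimum.

local minimum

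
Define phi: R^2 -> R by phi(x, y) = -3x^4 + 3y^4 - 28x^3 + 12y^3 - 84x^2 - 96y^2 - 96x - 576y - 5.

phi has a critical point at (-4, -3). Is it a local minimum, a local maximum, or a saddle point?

local maximum

The mixed partial ∂²phi/∂x∂y is 0, so the Hessian at any point is diag(phi_xx, phi_yy) = diag(-12(3x^2 + 14x + 14), 12(3y^2 + 6y - 16)).
At (-4, -3): H = diag(-72, -84).
Both eigenvalues are negative, so H is negative definite: a local maximum.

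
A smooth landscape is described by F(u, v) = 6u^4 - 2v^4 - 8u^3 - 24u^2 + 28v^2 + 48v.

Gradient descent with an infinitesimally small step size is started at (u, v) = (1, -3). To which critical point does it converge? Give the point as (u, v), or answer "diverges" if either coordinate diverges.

F is separable, so gradient descent decouples: u follows -∂F/∂u, v follows -∂F/∂v.
∂F/∂u = 24u(u - 2)(u + 1); at u=1 this is -48, so u increases.
∂F/∂v = -8(v - 3)(v + 1)(v + 2); at v=-3 this is 96, so v decreases.
The v-coordinate has no critical point in that direction and runs off to infinity.

diverges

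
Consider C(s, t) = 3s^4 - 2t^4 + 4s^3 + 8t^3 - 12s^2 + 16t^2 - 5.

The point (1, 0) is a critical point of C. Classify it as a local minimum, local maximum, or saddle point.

The mixed partial ∂²C/∂s∂t is 0, so the Hessian at any point is diag(C_ss, C_tt) = diag(12(3s^2 + 2s - 2), 8(-3t^2 + 6t + 4)).
At (1, 0): H = diag(36, 32).
Both eigenvalues are positive, so H is positive definite: a local minimum.

local minimum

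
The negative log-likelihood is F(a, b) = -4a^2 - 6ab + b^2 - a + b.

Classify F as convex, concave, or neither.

neither

F is quadratic, so its Hessian is the constant matrix H = [[-8, -6], [-6, 2]].
det(H) = -52, tr(H) = -6.
det(H) < 0, so H is indefinite: neither convex nor concave.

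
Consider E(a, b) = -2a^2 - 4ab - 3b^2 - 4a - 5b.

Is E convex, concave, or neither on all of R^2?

concave

E is quadratic, so its Hessian is the constant matrix H = [[-4, -4], [-4, -6]].
det(H) = 8, tr(H) = -10.
det(H) > 0 and tr(H) < 0, so H is negative definite everywhere: concave.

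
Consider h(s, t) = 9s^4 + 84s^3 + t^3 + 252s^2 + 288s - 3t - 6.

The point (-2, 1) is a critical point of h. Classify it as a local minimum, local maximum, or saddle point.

The mixed partial ∂²h/∂s∂t is 0, so the Hessian at any point is diag(h_ss, h_tt) = diag(36(3s^2 + 14s + 14), 6t).
At (-2, 1): H = diag(-72, 6).
The eigenvalues have opposite signs, so H is indefinite: a saddle point.

saddle point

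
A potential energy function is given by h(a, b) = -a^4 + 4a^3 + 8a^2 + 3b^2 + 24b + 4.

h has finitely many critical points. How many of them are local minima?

h separates as a function of a plus a function of b, so ∇h=0 decouples.
∂h/∂a = -4a(a - 4)(a + 1) = 0 at a ∈ {-1, 0, 4}; ∂h/∂b = 6(b + 4) = 0 at b ∈ {-4}.
The Hessian is diagonal: diag(h_aa, h_bb). Second derivatives: h_aa(-1)=-20, h_aa(0)=16, h_aa(4)=-80; h_bb(-4)=6.
Local minima occur where both diagonal entries positive: (0, -4). Count: 1.

1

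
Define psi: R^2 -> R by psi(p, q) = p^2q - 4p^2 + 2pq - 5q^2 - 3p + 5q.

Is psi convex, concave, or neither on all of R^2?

neither

The term p^2q is cubic, so the Hessian is not constant.
∂²psi/∂p² = 2q - 8, which takes both signs as q varies (negative for sufficiently negative q). A diagonal entry of the Hessian changing sign means the Hessian is neither positive- nor negative-semidefinite on all of R^2.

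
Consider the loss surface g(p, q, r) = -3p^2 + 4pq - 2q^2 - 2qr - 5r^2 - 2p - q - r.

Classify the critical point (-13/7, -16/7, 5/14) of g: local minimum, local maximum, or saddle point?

local maximum

The Hessian is constant: H = [[-6, 4, 0], [4, -4, -2], [0, -2, -10]].
Leading principal minors: Δ₁ = -6, Δ₂ = 8, Δ₃ = -56.
The minors alternate sign starting negative (−, +, −), so H is negative definite: a local maximum.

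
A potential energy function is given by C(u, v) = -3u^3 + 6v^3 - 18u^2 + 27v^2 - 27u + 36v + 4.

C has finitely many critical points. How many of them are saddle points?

C separates as a function of u plus a function of v, so ∇C=0 decouples.
∂C/∂u = -9(u + 1)(u + 3) = 0 at u ∈ {-3, -1}; ∂C/∂v = 18(v + 1)(v + 2) = 0 at v ∈ {-2, -1}.
The Hessian is diagonal: diag(C_uu, C_vv). Second derivatives: C_uu(-3)=18, C_uu(-1)=-18; C_vv(-2)=-18, C_vv(-1)=18.
Saddle points occur where the two diagonal entries have opposite signs: (-3, -2), (-1, -1). Count: 2.

2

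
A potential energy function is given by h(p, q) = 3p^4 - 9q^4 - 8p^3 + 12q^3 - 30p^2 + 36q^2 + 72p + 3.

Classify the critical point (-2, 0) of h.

The mixed partial ∂²h/∂p∂q is 0, so the Hessian at any point is diag(h_pp, h_qq) = diag(12(3p^2 - 4p - 5), 36(-3q^2 + 2q + 2)).
At (-2, 0): H = diag(180, 72).
Both eigenvalues are positive, so H is positive definite: a local minimum.

local minimum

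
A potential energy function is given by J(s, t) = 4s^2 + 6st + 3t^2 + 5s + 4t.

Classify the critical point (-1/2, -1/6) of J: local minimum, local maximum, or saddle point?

The Hessian of J is constant: H = [[8, 6], [6, 6]].
det(H) = 8·6 − 6² = 12.
det(H) > 0 and tr(H) = 14 > 0, so H is positive definite and the point is a local minimum.

local minimum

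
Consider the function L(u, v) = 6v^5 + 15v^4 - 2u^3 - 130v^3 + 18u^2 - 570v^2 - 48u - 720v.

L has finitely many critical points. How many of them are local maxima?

L separates as a function of u plus a function of v, so ∇L=0 decouples.
∂L/∂u = -6(u - 4)(u - 2) = 0 at u ∈ {2, 4}; ∂L/∂v = 30(v - 4)(v + 1)(v + 2)(v + 3) = 0 at v ∈ {-3, -2, -1, 4}.
The Hessian is diagonal: diag(L_uu, L_vv). Second derivatives: L_uu(2)=12, L_uu(4)=-12; L_vv(-3)=-420, L_vv(-2)=180, L_vv(-1)=-300, L_vv(4)=6300.
Local maxima occur where both diagonal entries negative: (4, -3), (4, -1). Count: 2.

2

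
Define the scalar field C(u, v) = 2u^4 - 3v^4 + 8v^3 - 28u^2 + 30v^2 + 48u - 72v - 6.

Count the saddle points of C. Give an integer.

C separates as a function of u plus a function of v, so ∇C=0 decouples.
∂C/∂u = 8(u - 2)(u - 1)(u + 3) = 0 at u ∈ {-3, 1, 2}; ∂C/∂v = -12(v - 3)(v - 1)(v + 2) = 0 at v ∈ {-2, 1, 3}.
The Hessian is diagonal: diag(C_uu, C_vv). Second derivatives: C_uu(-3)=160, C_uu(1)=-32, C_uu(2)=40; C_vv(-2)=-180, C_vv(1)=72, C_vv(3)=-120.
Saddle points occur where the two diagonal entries have opposite signs: (-3, -2), (-3, 3), (1, 1), (2, -2), (2, 3). Count: 5.

5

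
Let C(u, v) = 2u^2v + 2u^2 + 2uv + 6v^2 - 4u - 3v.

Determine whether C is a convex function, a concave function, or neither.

The term 2u^2v is cubic, so the Hessian is not constant.
∂²C/∂u² = 4v + 4, which takes both signs as v varies (negative for sufficiently negative v). A diagonal entry of the Hessian changing sign means the Hessian is neither positive- nor negative-semidefinite on all of R^2.

neither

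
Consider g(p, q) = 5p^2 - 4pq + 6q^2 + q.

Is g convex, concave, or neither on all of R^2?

g is quadratic, so its Hessian is the constant matrix H = [[10, -4], [-4, 12]].
det(H) = 104, tr(H) = 22.
det(H) > 0 and tr(H) > 0, so H is positive definite everywhere: convex.

convex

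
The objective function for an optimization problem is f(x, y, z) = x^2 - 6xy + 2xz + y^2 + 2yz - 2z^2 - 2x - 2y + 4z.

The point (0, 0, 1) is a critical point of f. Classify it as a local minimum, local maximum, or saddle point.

The Hessian is constant: H = [[2, -6, 2], [-6, 2, 2], [2, 2, -4]].
Leading principal minors: Δ₁ = 2, Δ₂ = -32, Δ₃ = 64.
The minors fit neither the all-positive nor the alternating-sign pattern, so H is indefinite: a saddle point.

saddle point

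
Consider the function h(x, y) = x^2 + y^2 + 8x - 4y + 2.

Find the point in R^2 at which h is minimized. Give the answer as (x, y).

(-4, 2)

h(x,y) separates as P(x) + Q(y) + 2, so its minimum is min P + min Q + 2.
P'(x) = 2x + 8 vanishes at x ∈ {-4}; Q'(y) = 2y - 4 vanishes at y ∈ {2}.
Local minima of P (where P''>0): P(-4)=-16. Local minima of Q: Q(2)=-4.
So the global minimum of h is P(-4) + Q(2) + 2 = -16 − 4 + 2 = -18, attained at (-4, 2).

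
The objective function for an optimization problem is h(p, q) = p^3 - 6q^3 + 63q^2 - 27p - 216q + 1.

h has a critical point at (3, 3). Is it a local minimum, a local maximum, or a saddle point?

The mixed partial ∂²h/∂p∂q is 0, so the Hessian at any point is diag(h_pp, h_qq) = diag(6p, 18(-2q + 7)).
At (3, 3): H = diag(18, 18).
Both eigenvalues are positive, so H is positive definite: a local minimum.

local minimum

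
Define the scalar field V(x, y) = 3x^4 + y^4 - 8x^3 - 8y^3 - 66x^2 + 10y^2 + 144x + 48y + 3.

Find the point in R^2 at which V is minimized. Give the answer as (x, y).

V(x,y) separates as P(x) + Q(y) + 3, so its minimum is min P + min Q + 3.
P'(x) = 12(x - 4)(x - 1)(x + 3) vanishes at x ∈ {-3, 1, 4}; Q'(y) = 4(y - 4)(y - 3)(y + 1) vanishes at y ∈ {-1, 3, 4}.
Local minima of P (where P''>0): P(-3)=-567, P(4)=-224. Local minima of Q: Q(-1)=-29, Q(4)=96.
So the global minimum of V is P(-3) + Q(-1) + 3 = -567 − 29 + 3 = -593, attained at (-3, -1).

(-3, -1)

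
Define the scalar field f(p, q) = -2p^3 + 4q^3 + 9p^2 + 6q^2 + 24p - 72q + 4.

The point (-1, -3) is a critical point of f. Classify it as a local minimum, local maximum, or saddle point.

saddle point

The mixed partial ∂²f/∂p∂q is 0, so the Hessian at any point is diag(f_pp, f_qq) = diag(6(-2p + 3), 12(2q + 1)).
At (-1, -3): H = diag(30, -60).
The eigenvalues have opposite signs, so H is indefinite: a saddle point.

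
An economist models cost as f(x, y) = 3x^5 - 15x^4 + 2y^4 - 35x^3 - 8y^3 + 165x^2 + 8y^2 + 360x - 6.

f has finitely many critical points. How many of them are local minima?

f separates as a function of x plus a function of y, so ∇f=0 decouples.
∂f/∂x = 15(x - 4)(x - 3)(x + 1)(x + 2) = 0 at x ∈ {-2, -1, 3, 4}; ∂f/∂y = 8y(y - 2)(y - 1) = 0 at y ∈ {0, 1, 2}.
The Hessian is diagonal: diag(f_xx, f_yy). Second derivatives: f_xx(-2)=-450, f_xx(-1)=300, f_xx(3)=-300, f_xx(4)=450; f_yy(0)=16, f_yy(1)=-8, f_yy(2)=16.
Local minima occur where both diagonal entries positive: (-1, 0), (-1, 2), (4, 0), (4, 2). Count: 4.

4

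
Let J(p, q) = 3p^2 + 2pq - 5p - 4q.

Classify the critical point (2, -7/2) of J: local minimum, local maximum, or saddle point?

The Hessian of J is constant: H = [[6, 2], [2, 0]].
det(H) = 6·0 − 2² = -4.
Since det(H) < 0, H is indefinite and the critical point is a saddle point.

saddle point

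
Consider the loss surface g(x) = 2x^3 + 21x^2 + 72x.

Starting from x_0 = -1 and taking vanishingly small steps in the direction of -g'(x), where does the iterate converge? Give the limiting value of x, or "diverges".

-3

g'(x) = 6(x + 3)(x + 4), so g'(-1) = 36.
Gradient descent moves in the -g' direction, i.e. x is decreasing.
The nearest critical point in that direction is x = -3, where g'' = 6 > 0 (a local minimum). The iterate converges there.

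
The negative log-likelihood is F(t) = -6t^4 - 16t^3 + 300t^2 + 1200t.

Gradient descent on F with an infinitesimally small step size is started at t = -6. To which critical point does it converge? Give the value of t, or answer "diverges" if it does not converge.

F'(t) = -24(t - 5)(t + 2)(t + 5), so F'(-6) = 1056.
Gradient descent moves in the -F' direction, i.e. t is decreasing.
There is no critical point below t=-6, and F' keeps the same sign, so the iterate runs off to −∞.

diverges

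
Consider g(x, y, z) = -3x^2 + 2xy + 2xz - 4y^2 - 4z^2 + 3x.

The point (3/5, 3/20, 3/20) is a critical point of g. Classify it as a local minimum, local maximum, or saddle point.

local maximum

The Hessian is constant: H = [[-6, 2, 2], [2, -8, 0], [2, 0, -8]].
Leading principal minors: Δ₁ = -6, Δ₂ = 44, Δ₃ = -320.
The minors alternate sign starting negative (−, +, −), so H is negative definite: a local maximum.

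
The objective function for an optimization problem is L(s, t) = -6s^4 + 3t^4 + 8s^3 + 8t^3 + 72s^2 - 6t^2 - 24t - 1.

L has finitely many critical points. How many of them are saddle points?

5

L separates as a function of s plus a function of t, so ∇L=0 decouples.
∂L/∂s = -24s(s - 3)(s + 2) = 0 at s ∈ {-2, 0, 3}; ∂L/∂t = 12(t - 1)(t + 1)(t + 2) = 0 at t ∈ {-2, -1, 1}.
The Hessian is diagonal: diag(L_ss, L_tt). Second derivatives: L_ss(-2)=-240, L_ss(0)=144, L_ss(3)=-360; L_tt(-2)=36, L_tt(-1)=-24, L_tt(1)=72.
Saddle points occur where the two diagonal entries have opposite signs: (-2, -2), (-2, 1), (0, -1), (3, -2), (3, 1). Count: 5.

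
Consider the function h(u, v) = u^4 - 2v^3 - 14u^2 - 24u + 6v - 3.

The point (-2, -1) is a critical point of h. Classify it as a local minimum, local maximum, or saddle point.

local minimum

The mixed partial ∂²h/∂u∂v is 0, so the Hessian at any point is diag(h_uu, h_vv) = diag(4(3u^2 - 7), -12v).
At (-2, -1): H = diag(20, 12).
Both eigenvalues are positive, so H is positive definite: a local minimum.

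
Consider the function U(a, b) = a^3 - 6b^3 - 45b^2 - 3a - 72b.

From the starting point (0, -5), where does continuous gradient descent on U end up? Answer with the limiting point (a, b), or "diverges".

(1, -4)

U is separable, so gradient descent decouples: a follows -∂U/∂a, b follows -∂U/∂b.
∂U/∂a = 3(a - 1)(a + 1); at a=0 this is -3, so a increases.
∂U/∂b = -18(b + 1)(b + 4); at b=-5 this is -72, so b increases.
a converges to its nearest critical value 1 (a local min of the a-part); b converges to -4. The iterate converges to (1, -4).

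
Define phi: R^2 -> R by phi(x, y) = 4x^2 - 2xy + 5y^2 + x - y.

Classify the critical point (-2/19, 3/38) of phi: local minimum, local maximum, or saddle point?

The Hessian of phi is constant: H = [[8, -2], [-2, 10]].
det(H) = 8·10 − (-2)² = 76.
det(H) > 0 and tr(H) = 18 > 0, so H is positive definite and the point is a local minimum.

local minimum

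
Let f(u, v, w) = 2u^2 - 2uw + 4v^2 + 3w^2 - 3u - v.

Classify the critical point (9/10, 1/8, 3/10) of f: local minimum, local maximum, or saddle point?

local minimum

The Hessian is constant: H = [[4, 0, -2], [0, 8, 0], [-2, 0, 6]].
Leading principal minors: Δ₁ = 4, Δ₂ = 32, Δ₃ = 160.
All leading minors are positive, so H is positive definite: a local minimum.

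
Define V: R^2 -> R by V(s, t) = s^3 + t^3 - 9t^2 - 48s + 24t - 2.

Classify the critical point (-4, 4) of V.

saddle point

The mixed partial ∂²V/∂s∂t is 0, so the Hessian at any point is diag(V_ss, V_tt) = diag(6s, 6(t - 3)).
At (-4, 4): H = diag(-24, 6).
The eigenvalues have opposite signs, so H is indefinite: a saddle point.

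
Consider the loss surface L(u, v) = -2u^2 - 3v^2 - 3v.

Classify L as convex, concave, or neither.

L is quadratic, so its Hessian is the constant matrix H = [[-4, 0], [0, -6]].
det(H) = 24, tr(H) = -10.
det(H) > 0 and tr(H) < 0, so H is negative definite everywhere: concave.

concave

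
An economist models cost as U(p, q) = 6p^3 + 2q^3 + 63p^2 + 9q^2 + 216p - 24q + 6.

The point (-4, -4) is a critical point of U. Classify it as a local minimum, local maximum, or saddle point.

The mixed partial ∂²U/∂p∂q is 0, so the Hessian at any point is diag(U_pp, U_qq) = diag(18(2p + 7), 6(2q + 3)).
At (-4, -4): H = diag(-18, -30).
Both eigenvalues are negative, so H is negative definite: a local maximum.

local maximum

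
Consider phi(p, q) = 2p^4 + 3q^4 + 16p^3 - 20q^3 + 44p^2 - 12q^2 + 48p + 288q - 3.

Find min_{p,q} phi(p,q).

-437

phi(p,q) separates as A(p) + B(q) − 3, so its minimum is min A + min B − 3.
A'(p) = 8(p + 1)(p + 2)(p + 3) vanishes at p ∈ {-3, -2, -1}; B'(q) = 12(q - 4)(q - 3)(q + 2) vanishes at q ∈ {-2, 3, 4}.
Local minima of A (where A''>0): A(-3)=-18, A(-1)=-18. Local minima of B: B(-2)=-416, B(4)=448.
So the global minimum of phi is A(-3) + B(-2) − 3 = -18 − 416 − 3 = -437, attained at (-3, -2).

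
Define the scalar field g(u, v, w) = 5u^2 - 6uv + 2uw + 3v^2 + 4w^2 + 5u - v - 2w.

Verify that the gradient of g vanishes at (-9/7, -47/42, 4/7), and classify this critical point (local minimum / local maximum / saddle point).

∇g = (10u - 6v + 2w + 5, -6u + 6v - 1, 2u + 8w - 2); substituting (-9/7, -47/42, 4/7) gives ∇g = (0, 0, 0), so (-9/7, -47/42, 4/7) is indeed a critical point.
The Hessian is constant: H = [[10, -6, 2], [-6, 6, 0], [2, 0, 8]].
Leading principal minors: Δ₁ = 10, Δ₂ = 24, Δ₃ = 168.
All leading minors are positive, so H is positive definite: a local minimum.

local minimum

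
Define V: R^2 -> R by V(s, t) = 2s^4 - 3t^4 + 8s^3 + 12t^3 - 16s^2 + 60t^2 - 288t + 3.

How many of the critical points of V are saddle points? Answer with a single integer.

5

V separates as a function of s plus a function of t, so ∇V=0 decouples.
∂V/∂s = 8s(s - 1)(s + 4) = 0 at s ∈ {-4, 0, 1}; ∂V/∂t = -12(t - 4)(t - 2)(t + 3) = 0 at t ∈ {-3, 2, 4}.
The Hessian is diagonal: diag(V_ss, V_tt). Second derivatives: V_ss(-4)=160, V_ss(0)=-32, V_ss(1)=40; V_tt(-3)=-420, V_tt(2)=120, V_tt(4)=-168.
Saddle points occur where the two diagonal entries have opposite signs: (-4, -3), (-4, 4), (0, 2), (1, -3), (1, 4). Count: 5.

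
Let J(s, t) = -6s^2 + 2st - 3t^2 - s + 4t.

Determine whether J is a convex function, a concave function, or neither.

J is quadratic, so its Hessian is the constant matrix H = [[-12, 2], [2, -6]].
det(H) = 68, tr(H) = -18.
det(H) > 0 and tr(H) < 0, so H is negative definite everywhere: concave.

concave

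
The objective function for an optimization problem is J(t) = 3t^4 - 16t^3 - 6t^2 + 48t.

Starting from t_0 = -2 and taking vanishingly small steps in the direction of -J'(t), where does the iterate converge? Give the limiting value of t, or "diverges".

J'(t) = 12(t - 4)(t - 1)(t + 1), so J'(-2) = -216.
Gradient descent moves in the -J' direction, i.e. t is increasing.
The nearest critical point in that direction is t = -1, where J'' = 120 > 0 (a local minimum). The iterate converges there.

-1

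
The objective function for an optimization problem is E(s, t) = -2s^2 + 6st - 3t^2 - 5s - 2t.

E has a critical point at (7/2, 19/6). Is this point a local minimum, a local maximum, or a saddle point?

saddle point

The Hessian of E is constant: H = [[-4, 6], [6, -6]].
det(H) = (-4)·(-6) − 6² = -12.
Since det(H) < 0, H is indefinite and the critical point is a saddle point.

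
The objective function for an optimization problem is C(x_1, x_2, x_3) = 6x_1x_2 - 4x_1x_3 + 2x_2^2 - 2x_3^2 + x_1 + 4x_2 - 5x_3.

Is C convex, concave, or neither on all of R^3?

neither

C is quadratic, so its Hessian is the constant matrix H = [[0, 6, -4], [6, 4, 0], [-4, 0, -4]].
Leading principal minors: 0, -36, 80.
Neither pattern holds ⇒ H is indefinite ⇒ neither convex nor concave.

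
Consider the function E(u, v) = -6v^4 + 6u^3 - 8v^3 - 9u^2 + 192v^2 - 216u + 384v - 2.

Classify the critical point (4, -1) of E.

The mixed partial ∂²E/∂u∂v is 0, so the Hessian at any point is diag(E_uu, E_vv) = diag(18(2u - 1), 24(-3v^2 - 2v + 16)).
At (4, -1): H = diag(126, 360).
Both eigenvalues are positive, so H is positive definite: a local minimum.

local minimum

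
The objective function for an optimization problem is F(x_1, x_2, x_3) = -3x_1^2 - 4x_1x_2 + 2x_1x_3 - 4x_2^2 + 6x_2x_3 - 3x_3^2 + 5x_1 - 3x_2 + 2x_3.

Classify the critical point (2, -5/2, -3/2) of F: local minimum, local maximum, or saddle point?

The Hessian is constant: H = [[-6, -4, 2], [-4, -8, 6], [2, 6, -6]].
Leading principal minors: Δ₁ = -6, Δ₂ = 32, Δ₃ = -40.
The minors alternate sign starting negative (−, +, −), so H is negative definite: a local maximum.

local maximum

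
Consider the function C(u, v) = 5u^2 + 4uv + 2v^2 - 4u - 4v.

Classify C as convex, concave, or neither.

convex

C is quadratic, so its Hessian is the constant matrix H = [[10, 4], [4, 4]].
det(H) = 24, tr(H) = 14.
det(H) > 0 and tr(H) > 0, so H is positive definite everywhere: convex.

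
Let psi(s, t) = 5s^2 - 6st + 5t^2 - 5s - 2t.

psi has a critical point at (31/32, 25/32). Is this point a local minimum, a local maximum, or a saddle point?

The Hessian of psi is constant: H = [[10, -6], [-6, 10]].
det(H) = 10·10 − (-6)² = 64.
det(H) > 0 and tr(H) = 20 > 0, so H is positive definite and the point is a local minimum.

local minimum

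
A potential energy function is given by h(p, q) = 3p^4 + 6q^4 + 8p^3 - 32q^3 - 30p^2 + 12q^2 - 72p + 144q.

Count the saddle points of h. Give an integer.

h separates as a function of p plus a function of q, so ∇h=0 decouples.
∂h/∂p = 12(p - 2)(p + 1)(p + 3) = 0 at p ∈ {-3, -1, 2}; ∂h/∂q = 24(q - 3)(q - 2)(q + 1) = 0 at q ∈ {-1, 2, 3}.
The Hessian is diagonal: diag(h_pp, h_qq). Second derivatives: h_pp(-3)=120, h_pp(-1)=-72, h_pp(2)=180; h_qq(-1)=288, h_qq(2)=-72, h_qq(3)=96.
Saddle points occur where the two diagonal entries have opposite signs: (-3, 2), (-1, -1), (-1, 3), (2, 2). Count: 4.

4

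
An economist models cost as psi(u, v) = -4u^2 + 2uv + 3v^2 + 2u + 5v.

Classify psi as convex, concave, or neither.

psi is quadratic, so its Hessian is the constant matrix H = [[-8, 2], [2, 6]].
det(H) = -52, tr(H) = -2.
det(H) < 0, so H is indefinite: neither convex nor concave.

neither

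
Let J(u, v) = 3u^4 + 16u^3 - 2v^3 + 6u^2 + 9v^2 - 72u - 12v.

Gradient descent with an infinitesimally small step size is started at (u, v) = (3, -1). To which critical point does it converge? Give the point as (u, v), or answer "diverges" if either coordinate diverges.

(1, 1)

J is separable, so gradient descent decouples: u follows -∂J/∂u, v follows -∂J/∂v.
∂J/∂u = 12(u - 1)(u + 2)(u + 3); at u=3 this is 720, so u decreases.
∂J/∂v = -6(v - 2)(v - 1); at v=-1 this is -36, so v increases.
u converges to its nearest critical value 1 (a local min of the u-part); v converges to 1. The iterate converges to (1, 1).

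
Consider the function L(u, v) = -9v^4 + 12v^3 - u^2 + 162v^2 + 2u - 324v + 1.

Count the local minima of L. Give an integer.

0

L separates as a function of u plus a function of v, so ∇L=0 decouples.
∂L/∂u = -2(u - 1) = 0 at u ∈ {1}; ∂L/∂v = -36(v - 3)(v - 1)(v + 3) = 0 at v ∈ {-3, 1, 3}.
The Hessian is diagonal: diag(L_uu, L_vv). Second derivatives: L_uu(1)=-2; L_vv(-3)=-864, L_vv(1)=288, L_vv(3)=-432.
Local minima occur where both diagonal entries positive: none. Count: 0.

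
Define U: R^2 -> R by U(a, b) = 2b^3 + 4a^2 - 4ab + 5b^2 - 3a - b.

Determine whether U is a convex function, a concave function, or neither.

neither

The term 2b^3 is cubic, so the Hessian is not constant.
∂²U/∂b² = 12b + 10, which takes both signs as b varies (negative for sufficiently negative b). A diagonal entry of the Hessian changing sign means the Hessian is neither positive- nor negative-semidefinite on all of R^2.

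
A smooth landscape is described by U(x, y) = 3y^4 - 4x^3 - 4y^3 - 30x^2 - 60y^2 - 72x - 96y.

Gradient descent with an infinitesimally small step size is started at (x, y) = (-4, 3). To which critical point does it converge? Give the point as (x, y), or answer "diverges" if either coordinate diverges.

U is separable, so gradient descent decouples: x follows -∂U/∂x, y follows -∂U/∂y.
∂U/∂x = -12(x + 2)(x + 3); at x=-4 this is -24, so x increases.
∂U/∂y = 12(y - 4)(y + 1)(y + 2); at y=3 this is -240, so y increases.
x converges to its nearest critical value -3 (a local min of the x-part); y converges to 4. The iterate converges to (-3, 4).

(-3, 4)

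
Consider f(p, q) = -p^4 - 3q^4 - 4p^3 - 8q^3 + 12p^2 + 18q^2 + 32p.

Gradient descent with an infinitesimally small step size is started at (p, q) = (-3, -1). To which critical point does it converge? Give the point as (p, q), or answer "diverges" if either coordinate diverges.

f is separable, so gradient descent decouples: p follows -∂f/∂p, q follows -∂f/∂q.
∂f/∂p = -4(p - 2)(p + 1)(p + 4); at p=-3 this is -40, so p increases.
∂f/∂q = -12q(q - 1)(q + 3); at q=-1 this is -48, so q increases.
p converges to its nearest critical value -1 (a local min of the p-part); q converges to 0. The iterate converges to (-1, 0).

(-1, 0)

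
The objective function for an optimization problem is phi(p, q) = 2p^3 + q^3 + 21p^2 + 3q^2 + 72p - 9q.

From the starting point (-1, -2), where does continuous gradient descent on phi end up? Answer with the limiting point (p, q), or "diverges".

phi is separable, so gradient descent decouples: p follows -∂phi/∂p, q follows -∂phi/∂q.
∂phi/∂p = 6(p + 3)(p + 4); at p=-1 this is 36, so p decreases.
∂phi/∂q = 3(q - 1)(q + 3); at q=-2 this is -9, so q increases.
p converges to its nearest critical value -3 (a local min of the p-part); q converges to 1. The iterate converges to (-3, 1).

(-3, 1)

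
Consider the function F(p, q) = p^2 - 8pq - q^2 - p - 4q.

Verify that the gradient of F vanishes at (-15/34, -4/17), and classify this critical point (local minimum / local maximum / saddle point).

∇F = (2p - 8q - 1, -8p - 2q - 4); substituting (-15/34, -4/17) gives ∇F = (0, 0), so (-15/34, -4/17) is indeed a critical point.
The Hessian of F is constant: H = [[2, -8], [-8, -2]].
det(H) = 2·(-2) − (-8)² = -68.
Since det(H) < 0, H is indefinite and the critical point is a saddle point.

saddle point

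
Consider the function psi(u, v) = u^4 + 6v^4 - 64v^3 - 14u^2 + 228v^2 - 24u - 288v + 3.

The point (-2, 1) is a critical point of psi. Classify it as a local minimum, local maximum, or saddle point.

The mixed partial ∂²psi/∂u∂v is 0, so the Hessian at any point is diag(psi_uu, psi_vv) = diag(4(3u^2 - 7), 24(3v^2 - 16v + 19)).
At (-2, 1): H = diag(20, 144).
Both eigenvalues are positive, so H is positive definite: a local minimum.

local minimum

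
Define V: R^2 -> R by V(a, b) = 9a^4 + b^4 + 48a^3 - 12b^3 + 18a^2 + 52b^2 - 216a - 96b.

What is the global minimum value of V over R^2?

V(a,b) separates as P(a) + Q(b), so its minimum is min P + min Q.
P'(a) = 36(a - 1)(a + 2)(a + 3) vanishes at a ∈ {-3, -2, 1}; Q'(b) = 4(b - 4)(b - 3)(b - 2) vanishes at b ∈ {2, 3, 4}.
Local minima of P (where P''>0): P(-3)=243, P(1)=-141. Local minima of Q: Q(2)=-64, Q(4)=-64.
So the global minimum of V is P(1) + Q(2) = -141 − 64 = -205, attained at (1, 2).

-205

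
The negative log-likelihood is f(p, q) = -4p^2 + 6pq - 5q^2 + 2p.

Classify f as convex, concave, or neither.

f is quadratic, so its Hessian is the constant matrix H = [[-8, 6], [6, -10]].
det(H) = 44, tr(H) = -18.
det(H) > 0 and tr(H) < 0, so H is negative definite everywhere: concave.

concave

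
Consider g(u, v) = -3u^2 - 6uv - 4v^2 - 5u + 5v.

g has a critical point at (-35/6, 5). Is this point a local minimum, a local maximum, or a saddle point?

The Hessian of g is constant: H = [[-6, -6], [-6, -8]].
det(H) = (-6)·(-8) − (-6)² = 12.
det(H) > 0 and tr(H) = -14 < 0, so H is negative definite and the point is a local maximum.

local maximum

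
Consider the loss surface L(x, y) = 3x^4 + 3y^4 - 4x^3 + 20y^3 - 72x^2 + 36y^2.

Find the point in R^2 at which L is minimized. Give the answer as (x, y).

(4, 0)

L(x,y) separates as P(x) + Q(y), so its minimum is min P + min Q.
P'(x) = 12x(x - 4)(x + 3) vanishes at x ∈ {-3, 0, 4}; Q'(y) = 12y(y + 2)(y + 3) vanishes at y ∈ {-3, -2, 0}.
Local minima of P (where P''>0): P(-3)=-297, P(4)=-640. Local minima of Q: Q(-3)=27, Q(0)=0.
So the global minimum of L is P(4) + Q(0) = -640 + 0 = -640, attained at (4, 0).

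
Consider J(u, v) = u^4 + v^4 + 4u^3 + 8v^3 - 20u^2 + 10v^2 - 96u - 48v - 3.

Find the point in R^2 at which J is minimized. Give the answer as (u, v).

J(u,v) separates as P(u) + Q(v) − 3, so its minimum is min P + min Q − 3.
P'(u) = 4(u - 3)(u + 2)(u + 4) vanishes at u ∈ {-4, -2, 3}; Q'(v) = 4(v - 1)(v + 3)(v + 4) vanishes at v ∈ {-4, -3, 1}.
Local minima of P (where P''>0): P(-4)=64, P(3)=-279. Local minima of Q: Q(-4)=96, Q(1)=-29.
So the global minimum of J is P(3) + Q(1) − 3 = -279 − 29 − 3 = -311, attained at (3, 1).

(3, 1)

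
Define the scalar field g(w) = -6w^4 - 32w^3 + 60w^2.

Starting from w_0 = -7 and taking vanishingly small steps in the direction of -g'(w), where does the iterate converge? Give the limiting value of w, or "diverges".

g'(w) = -24w(w - 1)(w + 5), so g'(-7) = 2688.
Gradient descent moves in the -g' direction, i.e. w is decreasing.
There is no critical point below w=-7, and g' keeps the same sign, so the iterate runs off to −∞.

diverges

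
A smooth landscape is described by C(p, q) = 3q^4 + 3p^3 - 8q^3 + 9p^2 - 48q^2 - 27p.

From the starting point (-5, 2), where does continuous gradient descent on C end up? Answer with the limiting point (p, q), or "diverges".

C is separable, so gradient descent decouples: p follows -∂C/∂p, q follows -∂C/∂q.
∂C/∂p = 9(p - 1)(p + 3); at p=-5 this is 108, so p decreases.
∂C/∂q = 12q(q - 4)(q + 2); at q=2 this is -192, so q increases.
The p-coordinate has no critical point in that direction and runs off to infinity.

diverges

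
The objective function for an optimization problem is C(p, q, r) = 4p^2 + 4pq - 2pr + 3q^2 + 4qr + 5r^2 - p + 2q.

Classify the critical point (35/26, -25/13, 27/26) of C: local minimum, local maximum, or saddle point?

local minimum

The Hessian is constant: H = [[8, 4, -2], [4, 6, 4], [-2, 4, 10]].
Leading principal minors: Δ₁ = 8, Δ₂ = 32, Δ₃ = 104.
All leading minors are positive, so H is positive definite: a local minimum.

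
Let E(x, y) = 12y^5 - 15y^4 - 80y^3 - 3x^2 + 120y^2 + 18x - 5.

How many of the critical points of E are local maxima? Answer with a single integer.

2

E separates as a function of x plus a function of y, so ∇E=0 decouples.
∂E/∂x = -6(x - 3) = 0 at x ∈ {3}; ∂E/∂y = 60y(y - 2)(y - 1)(y + 2) = 0 at y ∈ {-2, 0, 1, 2}.
The Hessian is diagonal: diag(E_xx, E_yy). Second derivatives: E_xx(3)=-6; E_yy(-2)=-1440, E_yy(0)=240, E_yy(1)=-180, E_yy(2)=480.
Local maxima occur where both diagonal entries negative: (3, -2), (3, 1). Count: 2.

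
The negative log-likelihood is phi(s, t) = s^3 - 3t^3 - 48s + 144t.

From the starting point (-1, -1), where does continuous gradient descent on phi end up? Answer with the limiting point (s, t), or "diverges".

(4, -4)

phi is separable, so gradient descent decouples: s follows -∂phi/∂s, t follows -∂phi/∂t.
∂phi/∂s = 3(s - 4)(s + 4); at s=-1 this is -45, so s increases.
∂phi/∂t = -9(t - 4)(t + 4); at t=-1 this is 135, so t decreases.
s converges to its nearest critical value 4 (a local min of the s-part); t converges to -4. The iterate converges to (4, -4).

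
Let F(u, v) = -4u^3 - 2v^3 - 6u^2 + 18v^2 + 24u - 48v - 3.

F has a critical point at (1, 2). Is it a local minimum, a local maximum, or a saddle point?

The mixed partial ∂²F/∂u∂v is 0, so the Hessian at any point is diag(F_uu, F_vv) = diag(-12(2u + 1), 12(-v + 3)).
At (1, 2): H = diag(-36, 12).
The eigenvalues have opposite signs, so H is indefinite: a saddle point.

saddle point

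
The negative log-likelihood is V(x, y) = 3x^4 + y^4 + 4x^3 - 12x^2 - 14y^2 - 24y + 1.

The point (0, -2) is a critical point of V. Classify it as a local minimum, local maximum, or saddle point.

The mixed partial ∂²V/∂x∂y is 0, so the Hessian at any point is diag(V_xx, V_yy) = diag(12(3x^2 + 2x - 2), 4(3y^2 - 7)).
At (0, -2): H = diag(-24, 20).
The eigenvalues have opposite signs, so H is indefinite: a saddle point.

saddle point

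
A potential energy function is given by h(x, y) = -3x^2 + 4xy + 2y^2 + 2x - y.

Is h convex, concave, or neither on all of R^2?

h is quadratic, so its Hessian is the constant matrix H = [[-6, 4], [4, 4]].
det(H) = -40, tr(H) = -2.
det(H) < 0, so H is indefinite: neither convex nor concave.

neither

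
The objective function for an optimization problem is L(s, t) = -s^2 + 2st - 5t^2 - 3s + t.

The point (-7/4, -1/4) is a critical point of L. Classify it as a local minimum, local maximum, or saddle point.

local maximum

The Hessian of L is constant: H = [[-2, 2], [2, -10]].
det(H) = (-2)·(-10) − 2² = 16.
det(H) > 0 and tr(H) = -12 < 0, so H is negative definite and the point is a local maximum.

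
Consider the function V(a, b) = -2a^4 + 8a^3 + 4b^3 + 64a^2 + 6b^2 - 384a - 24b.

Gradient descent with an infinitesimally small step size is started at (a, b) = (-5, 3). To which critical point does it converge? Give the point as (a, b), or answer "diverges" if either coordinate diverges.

diverges

V is separable, so gradient descent decouples: a follows -∂V/∂a, b follows -∂V/∂b.
∂V/∂a = -8(a - 4)(a - 3)(a + 4); at a=-5 this is 576, so a decreases.
∂V/∂b = 12(b - 1)(b + 2); at b=3 this is 120, so b decreases.
The a-coordinate has no critical point in that direction and runs off to infinity.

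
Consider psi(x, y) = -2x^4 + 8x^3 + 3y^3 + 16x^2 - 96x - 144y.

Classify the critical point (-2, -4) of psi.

The mixed partial ∂²psi/∂x∂y is 0, so the Hessian at any point is diag(psi_xx, psi_yy) = diag(8(-3x^2 + 6x + 4), 18y).
At (-2, -4): H = diag(-160, -72).
Both eigenvalues are negative, so H is negative definite: a local maximum.

local maximum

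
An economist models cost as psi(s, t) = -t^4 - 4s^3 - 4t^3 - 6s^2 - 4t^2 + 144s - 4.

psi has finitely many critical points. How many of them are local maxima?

psi separates as a function of s plus a function of t, so ∇psi=0 decouples.
∂psi/∂s = -12(s - 3)(s + 4) = 0 at s ∈ {-4, 3}; ∂psi/∂t = -4t(t + 1)(t + 2) = 0 at t ∈ {-2, -1, 0}.
The Hessian is diagonal: diag(psi_ss, psi_tt). Second derivatives: psi_ss(-4)=84, psi_ss(3)=-84; psi_tt(-2)=-8, psi_tt(-1)=4, psi_tt(0)=-8.
Local maxima occur where both diagonal entries negative: (3, -2), (3, 0). Count: 2.

2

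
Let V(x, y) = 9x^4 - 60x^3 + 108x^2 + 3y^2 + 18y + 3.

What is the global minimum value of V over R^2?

V(x,y) separates as P(x) + Q(y) + 3, so its minimum is min P + min Q + 3.
P'(x) = 36x(x - 3)(x - 2) vanishes at x ∈ {0, 2, 3}; Q'(y) = 6y + 18 vanishes at y ∈ {-3}.
Local minima of P (where P''>0): P(0)=0, P(3)=81. Local minima of Q: Q(-3)=-27.
So the global minimum of V is P(0) + Q(-3) + 3 = 0 − 27 + 3 = -24, attained at (0, -3).

-24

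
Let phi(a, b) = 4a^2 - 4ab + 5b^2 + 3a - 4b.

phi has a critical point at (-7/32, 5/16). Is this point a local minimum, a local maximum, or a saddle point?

local minimum

The Hessian of phi is constant: H = [[8, -4], [-4, 10]].
det(H) = 8·10 − (-4)² = 64.
det(H) > 0 and tr(H) = 18 > 0, so H is positive definite and the point is a local minimum.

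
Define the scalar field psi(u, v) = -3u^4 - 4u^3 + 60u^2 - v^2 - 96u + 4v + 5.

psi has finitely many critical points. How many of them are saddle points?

1

psi separates as a function of u plus a function of v, so ∇psi=0 decouples.
∂psi/∂u = -12(u - 2)(u - 1)(u + 4) = 0 at u ∈ {-4, 1, 2}; ∂psi/∂v = -2(v - 2) = 0 at v ∈ {2}.
The Hessian is diagonal: diag(psi_uu, psi_vv). Second derivatives: psi_uu(-4)=-360, psi_uu(1)=60, psi_uu(2)=-72; psi_vv(2)=-2.
Saddle points occur where the two diagonal entries have opposite signs: (1, 2). Count: 1.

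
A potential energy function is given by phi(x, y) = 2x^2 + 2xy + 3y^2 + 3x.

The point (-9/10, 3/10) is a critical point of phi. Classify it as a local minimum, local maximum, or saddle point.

local minimum

The Hessian of phi is constant: H = [[4, 2], [2, 6]].
det(H) = 4·6 − 2² = 20.
det(H) > 0 and tr(H) = 10 > 0, so H is positive definite and the point is a local minimum.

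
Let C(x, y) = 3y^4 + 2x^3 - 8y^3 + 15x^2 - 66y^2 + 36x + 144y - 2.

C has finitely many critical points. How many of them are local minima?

C separates as a function of x plus a function of y, so ∇C=0 decouples.
∂C/∂x = 6(x + 2)(x + 3) = 0 at x ∈ {-3, -2}; ∂C/∂y = 12(y - 4)(y - 1)(y + 3) = 0 at y ∈ {-3, 1, 4}.
The Hessian is diagonal: diag(C_xx, C_yy). Second derivatives: C_xx(-3)=-6, C_xx(-2)=6; C_yy(-3)=336, C_yy(1)=-144, C_yy(4)=252.
Local minima occur where both diagonal entries positive: (-2, -3), (-2, 4). Count: 2.

2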